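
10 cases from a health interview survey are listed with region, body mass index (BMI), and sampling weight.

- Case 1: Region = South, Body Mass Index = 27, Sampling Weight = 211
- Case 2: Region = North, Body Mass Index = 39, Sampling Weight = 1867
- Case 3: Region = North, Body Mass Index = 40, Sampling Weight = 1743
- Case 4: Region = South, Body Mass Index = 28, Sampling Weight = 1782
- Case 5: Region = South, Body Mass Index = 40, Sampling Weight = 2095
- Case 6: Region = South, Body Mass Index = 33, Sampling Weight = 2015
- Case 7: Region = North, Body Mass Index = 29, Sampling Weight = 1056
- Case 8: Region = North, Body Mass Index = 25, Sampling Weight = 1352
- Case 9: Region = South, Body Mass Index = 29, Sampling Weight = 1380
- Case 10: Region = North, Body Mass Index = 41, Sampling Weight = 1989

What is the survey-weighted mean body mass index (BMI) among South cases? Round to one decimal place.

32.9

South rows: 1, 4, 5, 6, 9
Weighted sum = 27×211 + 28×1782 + 40×2095 + 33×2015 + 29×1380
  = 5697 + 49896 + 83800 + 66495 + 40020 = 245908
Sum of weights = 211 + 1782 + 2095 + 2015 + 1380 = 7483
Weighted mean = 245908 / 7483 = 32.862221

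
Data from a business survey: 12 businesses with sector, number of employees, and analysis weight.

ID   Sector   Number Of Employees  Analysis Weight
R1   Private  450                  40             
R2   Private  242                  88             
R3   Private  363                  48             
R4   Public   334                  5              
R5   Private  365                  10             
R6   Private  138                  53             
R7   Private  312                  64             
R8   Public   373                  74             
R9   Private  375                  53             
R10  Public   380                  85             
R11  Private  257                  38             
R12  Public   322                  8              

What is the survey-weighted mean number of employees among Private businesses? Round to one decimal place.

297.7

Private rows: R1, R2, R3, R5, R6, R7, R9, R11
Weighted sum = 450×40 + 242×88 + 363×48 + 365×10 + 138×53 + 312×64 + 375×53 + 257×38
  = 117293
Sum of weights = 40 + 88 + 48 + 10 + 53 + 64 + 53 + 38 = 394
Weighted mean = 117293 / 394 = 297.69797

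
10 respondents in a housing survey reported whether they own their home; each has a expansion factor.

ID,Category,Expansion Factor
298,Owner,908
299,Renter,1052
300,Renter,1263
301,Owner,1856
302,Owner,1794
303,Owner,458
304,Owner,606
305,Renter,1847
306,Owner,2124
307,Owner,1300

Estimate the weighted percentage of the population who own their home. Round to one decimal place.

68.5

Sum of weights for 'Owner' = 908 + 1856 + 1794 + 458 + 606 + 2124 + 1300 = 9046
Total weight = 908 + 1052 + 1263 + 1856 + 1794 + 458 + 606 + 1847 + 2124 + 1300 = 13208
Weighted proportion = 9046 / 13208 = 0.68488795 → 68.488795%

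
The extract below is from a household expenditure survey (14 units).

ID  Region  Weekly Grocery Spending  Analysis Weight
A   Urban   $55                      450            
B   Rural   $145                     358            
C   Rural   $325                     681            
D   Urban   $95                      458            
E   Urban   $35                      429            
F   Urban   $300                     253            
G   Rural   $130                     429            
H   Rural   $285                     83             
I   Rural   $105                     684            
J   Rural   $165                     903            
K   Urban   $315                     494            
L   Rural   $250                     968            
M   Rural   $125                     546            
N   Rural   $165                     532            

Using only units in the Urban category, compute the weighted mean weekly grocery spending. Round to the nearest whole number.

151

Urban rows: A, D, E, F, K
Weighted sum = 55×450 + 95×458 + 35×429 + 300×253 + 315×494
  = 314785
Sum of weights = 450 + 458 + 429 + 253 + 494 = 2084
Weighted mean = 314785 / 2084 = 151.04846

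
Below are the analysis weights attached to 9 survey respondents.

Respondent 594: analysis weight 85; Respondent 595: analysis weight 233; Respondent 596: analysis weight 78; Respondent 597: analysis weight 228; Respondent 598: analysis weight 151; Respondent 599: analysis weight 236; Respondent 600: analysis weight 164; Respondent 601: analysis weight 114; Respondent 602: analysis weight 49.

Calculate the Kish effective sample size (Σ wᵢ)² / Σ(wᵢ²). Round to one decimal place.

Σ wᵢ = 85 + 233 + 78 + 228 + 151 + 236 + 164 + 114 + 49 = 1338
Σ wᵢ² = 7225 + 54289 + 6084 + 51984 + 22801 + 55696 + 26896 + 12996 + 2401 = 240372
n_eff = 1338² / 240372 = 1790244 / 240372 = 7.4478059

7.4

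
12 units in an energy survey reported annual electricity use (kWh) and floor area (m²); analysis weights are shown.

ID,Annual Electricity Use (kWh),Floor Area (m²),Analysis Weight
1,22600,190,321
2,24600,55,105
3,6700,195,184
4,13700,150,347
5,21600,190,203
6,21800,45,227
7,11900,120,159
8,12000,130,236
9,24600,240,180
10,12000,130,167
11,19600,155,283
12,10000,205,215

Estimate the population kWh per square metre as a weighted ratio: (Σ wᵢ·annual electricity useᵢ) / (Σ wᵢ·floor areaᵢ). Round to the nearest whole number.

Σ wᵢ·y = 44010600
Σ wᵢ·x = 190×321 + 55×105 + 195×184 + 150×347 + 190×203 + 45×227 + 120×159 + 130×236 + 240×180 + 130×167 + 155×283 + 205×215
  = 406090
Ratio = 44010600 / 406090 = 108.37647

108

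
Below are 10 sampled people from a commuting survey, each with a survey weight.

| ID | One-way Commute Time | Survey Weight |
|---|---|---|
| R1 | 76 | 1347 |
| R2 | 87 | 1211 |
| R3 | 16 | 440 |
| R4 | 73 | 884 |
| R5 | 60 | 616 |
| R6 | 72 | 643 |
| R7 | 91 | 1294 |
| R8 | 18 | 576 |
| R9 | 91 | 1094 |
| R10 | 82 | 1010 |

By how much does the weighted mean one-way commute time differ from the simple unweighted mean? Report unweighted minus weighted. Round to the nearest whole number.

Unweighted sum = 76 + 87 + 16 + 73 + 60 + 72 + 91 + 18 + 91 + 82 = 666
Unweighted mean = 666 / 10 = 66.6
Weighted sum = 76×1347 + 87×1211 + 16×440 + 73×884 + 60×616 + 72×643 + 91×1294 + 18×576 + 91×1094 + 82×1010
  = 102372 + 105357 + 7040 + 64532 + 36960 + 46296 + 117754 + 10368 + 99554 + 82820 = 673053
Sum of weights = 1347 + 1211 + 440 + 884 + 616 + 643 + 1294 + 576 + 1094 + 1010 = 9115
Weighted mean = 673053 / 9115 = 73.840154
Difference (unweighted minus weighted) = -7.2401536

-7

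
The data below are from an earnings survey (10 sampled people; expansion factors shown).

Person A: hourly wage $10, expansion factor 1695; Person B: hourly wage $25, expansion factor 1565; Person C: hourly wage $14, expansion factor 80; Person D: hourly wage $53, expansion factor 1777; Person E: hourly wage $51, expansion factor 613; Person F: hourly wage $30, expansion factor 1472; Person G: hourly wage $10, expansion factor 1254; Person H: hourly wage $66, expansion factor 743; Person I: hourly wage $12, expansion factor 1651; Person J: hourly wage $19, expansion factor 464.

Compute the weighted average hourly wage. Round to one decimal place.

28.0

Weighted sum = 10×1695 + 25×1565 + 14×80 + 53×1777 + 51×613 + 30×1472 + 10×1254 + 66×743 + 12×1651 + 19×464
  = 16950 + 39125 + 1120 + 94181 + 31263 + 44160 + 12540 + 49038 + 19812 + 8816 = 317005
Sum of weights = 1695 + 1565 + 80 + 1777 + 613 + 1472 + 1254 + 743 + 1651 + 464 = 11314
Weighted mean = 317005 / 11314 = 28.018826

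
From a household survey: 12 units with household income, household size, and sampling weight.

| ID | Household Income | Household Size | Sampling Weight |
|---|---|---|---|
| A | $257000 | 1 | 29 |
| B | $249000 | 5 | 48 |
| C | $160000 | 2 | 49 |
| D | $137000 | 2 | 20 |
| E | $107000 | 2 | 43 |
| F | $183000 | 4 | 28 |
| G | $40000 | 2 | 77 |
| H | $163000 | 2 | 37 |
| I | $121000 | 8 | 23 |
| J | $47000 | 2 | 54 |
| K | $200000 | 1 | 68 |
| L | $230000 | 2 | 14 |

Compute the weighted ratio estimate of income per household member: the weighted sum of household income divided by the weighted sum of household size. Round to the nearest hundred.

Σ wᵢ·y = 257000×29 + 249000×48 + 160000×49 + 137000×20 + 107000×43 + 183000×28 + 40000×77 + 163000×37 + 121000×23 + 47000×54 + 200000×68 + 230000×14
  = 7453000 + 11952000 + 7840000 + 2740000 + 4601000 + 5124000 + 3080000 + 6031000 + 2783000 + 2538000 + 13600000 + 3220000 = 70962000
Σ wᵢ·x = 1×29 + 5×48 + 2×49 + 2×20 + 2×43 + 4×28 + 2×77 + 2×37 + 8×23 + 2×54 + 1×68 + 2×14
  = 1221
Ratio = 70962000 / 1221 = 58117.936

58100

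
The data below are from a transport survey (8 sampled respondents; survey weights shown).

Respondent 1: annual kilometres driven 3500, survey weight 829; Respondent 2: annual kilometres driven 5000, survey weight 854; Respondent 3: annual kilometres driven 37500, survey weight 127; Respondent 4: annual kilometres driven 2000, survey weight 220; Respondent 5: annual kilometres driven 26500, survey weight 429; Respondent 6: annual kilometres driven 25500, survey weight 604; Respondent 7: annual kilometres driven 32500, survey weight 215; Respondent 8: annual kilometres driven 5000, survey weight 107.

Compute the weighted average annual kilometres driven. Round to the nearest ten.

Weighted sum = 3500×829 + 5000×854 + 37500×127 + 2000×220 + 26500×429 + 25500×604 + 32500×215 + 5000×107
  = 2901500 + 4270000 + 4762500 + 440000 + 11368500 + 15402000 + 6987500 + 535000 = 46667000
Sum of weights = 829 + 854 + 127 + 220 + 429 + 604 + 215 + 107 = 3385
Weighted mean = 46667000 / 3385 = 13786.411

13790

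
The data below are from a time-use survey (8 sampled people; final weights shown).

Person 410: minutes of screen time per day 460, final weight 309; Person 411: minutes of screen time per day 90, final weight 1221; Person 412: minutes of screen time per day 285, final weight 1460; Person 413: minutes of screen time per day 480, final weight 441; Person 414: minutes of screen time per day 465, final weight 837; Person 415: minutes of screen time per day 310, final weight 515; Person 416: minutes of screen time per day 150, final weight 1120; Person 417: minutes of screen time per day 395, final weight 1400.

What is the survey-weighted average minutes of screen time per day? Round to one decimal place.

294.4

Weighted sum = 460×309 + 90×1221 + 285×1460 + 480×441 + 465×837 + 310×515 + 150×1120 + 395×1400
  = 142140 + 109890 + 416100 + 211680 + 389205 + 159650 + 168000 + 553000 = 2149665
Sum of weights = 309 + 1221 + 1460 + 441 + 837 + 515 + 1120 + 1400 = 7303
Weighted mean = 2149665 / 7303 = 294.35369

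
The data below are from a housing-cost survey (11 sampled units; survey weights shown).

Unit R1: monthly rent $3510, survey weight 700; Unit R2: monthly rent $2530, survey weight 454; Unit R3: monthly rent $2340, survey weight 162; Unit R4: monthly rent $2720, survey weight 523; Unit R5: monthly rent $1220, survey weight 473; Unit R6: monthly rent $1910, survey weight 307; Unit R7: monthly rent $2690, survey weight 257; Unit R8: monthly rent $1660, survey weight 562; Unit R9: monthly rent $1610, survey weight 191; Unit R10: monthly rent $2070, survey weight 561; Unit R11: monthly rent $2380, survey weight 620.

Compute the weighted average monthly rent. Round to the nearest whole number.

2316

Weighted sum = 3510×700 + 2530×454 + 2340×162 + 2720×523 + 1220×473 + 1910×307 + 2690×257 + 1660×562 + 1610×191 + 2070×561 + 2380×620
  = 2457000 + 1148620 + 379080 + 1422560 + 577060 + 586370 + 691330 + 932920 + 307510 + 1161270 + 1475600 = 11139320
Sum of weights = 4810
Weighted mean = 11139320 / 4810 = 2315.8669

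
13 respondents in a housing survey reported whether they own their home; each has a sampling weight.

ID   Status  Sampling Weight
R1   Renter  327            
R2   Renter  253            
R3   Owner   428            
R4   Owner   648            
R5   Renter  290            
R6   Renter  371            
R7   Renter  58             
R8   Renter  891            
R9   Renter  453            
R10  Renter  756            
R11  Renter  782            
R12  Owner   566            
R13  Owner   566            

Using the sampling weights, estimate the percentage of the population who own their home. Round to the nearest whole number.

35

Sum of weights for 'Owner' = 428 + 648 + 566 + 566 = 2208
Total weight = 6389
Weighted proportion = 2208 / 6389 = 0.34559399 → 34.559399%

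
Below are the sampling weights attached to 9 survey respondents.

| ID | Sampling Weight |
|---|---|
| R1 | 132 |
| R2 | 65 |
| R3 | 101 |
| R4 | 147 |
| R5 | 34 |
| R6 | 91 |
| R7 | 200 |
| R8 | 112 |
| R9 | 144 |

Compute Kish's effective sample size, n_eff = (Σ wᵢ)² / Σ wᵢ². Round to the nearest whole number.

Σ wᵢ = 132 + 65 + 101 + 147 + 34 + 91 + 200 + 112 + 144 = 1026
Σ wᵢ² = 17424 + 4225 + 10201 + 21609 + 1156 + 8281 + 40000 + 12544 + 20736 = 136176
n_eff = 1026² / 136176 = 1052676 / 136176 = 7.7302608

8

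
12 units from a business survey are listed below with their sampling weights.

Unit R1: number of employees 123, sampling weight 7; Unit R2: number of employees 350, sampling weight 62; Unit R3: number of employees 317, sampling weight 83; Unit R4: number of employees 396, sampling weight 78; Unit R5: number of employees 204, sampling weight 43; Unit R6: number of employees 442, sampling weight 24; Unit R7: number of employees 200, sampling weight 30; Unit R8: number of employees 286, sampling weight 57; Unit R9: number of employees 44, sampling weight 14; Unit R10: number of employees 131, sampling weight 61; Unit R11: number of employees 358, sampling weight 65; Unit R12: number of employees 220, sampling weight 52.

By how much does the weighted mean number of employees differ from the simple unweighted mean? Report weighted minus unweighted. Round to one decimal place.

30.1

Unweighted sum = 123 + 350 + 317 + 396 + 204 + 442 + 200 + 286 + 44 + 131 + 358 + 220 = 3071
Unweighted mean = 3071 / 12 = 255.91667
Weighted sum = 123×7 + 350×62 + 317×83 + 396×78 + 204×43 + 442×24 + 200×30 + 286×57 + 44×14 + 131×61 + 358×65 + 220×52
  = 861 + 21700 + 26311 + 30888 + 8772 + 10608 + 6000 + 16302 + 616 + 7991 + 23270 + 11440 = 164759
Sum of weights = 576
Weighted mean = 164759 / 576 = 286.03993
Difference (weighted minus unweighted) = 30.123264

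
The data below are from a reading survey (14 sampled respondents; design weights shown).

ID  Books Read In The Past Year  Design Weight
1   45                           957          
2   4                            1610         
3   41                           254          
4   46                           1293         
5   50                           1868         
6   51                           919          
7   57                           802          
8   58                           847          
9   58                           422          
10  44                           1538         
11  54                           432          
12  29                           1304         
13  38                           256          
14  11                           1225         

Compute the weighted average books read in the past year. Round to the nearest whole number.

39

Weighted sum = 531001
Sum of weights = 13727
Weighted mean = 531001 / 13727 = 38.682961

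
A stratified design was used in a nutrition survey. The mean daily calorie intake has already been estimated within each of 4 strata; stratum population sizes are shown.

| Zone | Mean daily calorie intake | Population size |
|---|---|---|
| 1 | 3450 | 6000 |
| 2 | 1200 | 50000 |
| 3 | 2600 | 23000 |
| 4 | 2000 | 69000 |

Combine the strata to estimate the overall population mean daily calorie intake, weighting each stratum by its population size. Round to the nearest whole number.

1882

Σ Nₕ·x̄ₕ = 3450×6000 + 1200×50000 + 2600×23000 + 2000×69000
  = 20700000 + 60000000 + 59800000 + 138000000 = 278500000
Σ Nₕ = 6000 + 50000 + 23000 + 69000 = 148000
Overall mean = 278500000 / 148000 = 1881.7568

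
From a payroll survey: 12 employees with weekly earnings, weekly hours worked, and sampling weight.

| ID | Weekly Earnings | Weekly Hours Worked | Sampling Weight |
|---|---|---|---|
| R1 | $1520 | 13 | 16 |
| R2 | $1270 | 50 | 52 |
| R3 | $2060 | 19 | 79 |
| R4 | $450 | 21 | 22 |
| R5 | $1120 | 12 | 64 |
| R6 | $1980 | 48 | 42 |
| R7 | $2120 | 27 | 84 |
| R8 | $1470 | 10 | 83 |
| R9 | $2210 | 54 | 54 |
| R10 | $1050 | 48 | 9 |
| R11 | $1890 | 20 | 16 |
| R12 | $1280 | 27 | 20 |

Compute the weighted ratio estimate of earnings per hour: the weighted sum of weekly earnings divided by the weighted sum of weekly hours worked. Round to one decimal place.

Σ wᵢ·y = 1520×16 + 1270×52 + 2060×79 + 450×22 + 1120×64 + 1980×42 + 2120×84 + 1470×83 + 2210×54 + 1050×9 + 1890×16 + 1280×20
  = 24320 + 66040 + 162740 + 9900 + 71680 + 83160 + 178080 + 122010 + 119340 + 9450 + 30240 + 25600 = 902560
Σ wᵢ·x = 13×16 + 50×52 + 19×79 + 21×22 + 12×64 + 48×42 + 27×84 + 10×83 + 54×54 + 48×9 + 20×16 + 27×20
  = 208 + 2600 + 1501 + 462 + 768 + 2016 + 2268 + 830 + 2916 + 432 + 320 + 540 = 14861
Ratio = 902560 / 14861 = 60.733463

60.7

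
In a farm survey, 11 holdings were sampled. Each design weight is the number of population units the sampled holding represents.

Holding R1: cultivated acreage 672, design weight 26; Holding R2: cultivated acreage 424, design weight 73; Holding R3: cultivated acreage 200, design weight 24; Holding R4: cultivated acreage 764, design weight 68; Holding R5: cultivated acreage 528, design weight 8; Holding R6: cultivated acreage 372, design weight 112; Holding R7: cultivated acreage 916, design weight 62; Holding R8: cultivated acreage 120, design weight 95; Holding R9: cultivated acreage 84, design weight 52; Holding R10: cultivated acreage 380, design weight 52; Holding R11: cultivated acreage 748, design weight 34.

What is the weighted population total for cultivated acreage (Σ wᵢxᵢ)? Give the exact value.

Weighted total = 672×26 + 424×73 + 200×24 + 764×68 + 528×8 + 372×112 + 916×62 + 120×95 + 84×52 + 380×52 + 748×34
  = 17472 + 30952 + 4800 + 51952 + 4224 + 41664 + 56792 + 11400 + 4368 + 19760 + 25432 = 268816

268816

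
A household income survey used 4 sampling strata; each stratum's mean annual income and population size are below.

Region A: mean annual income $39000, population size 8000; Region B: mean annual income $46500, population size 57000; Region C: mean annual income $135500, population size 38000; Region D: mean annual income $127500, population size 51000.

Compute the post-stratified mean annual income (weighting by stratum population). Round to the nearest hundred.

Σ Nₕ·x̄ₕ = 39000×8000 + 46500×57000 + 135500×38000 + 127500×51000
  = 312000000 + 2650500000 + 5149000000 + 6502500000 = 14614000000
Σ Nₕ = 8000 + 57000 + 38000 + 51000 = 154000
Overall mean = 14614000000 / 154000 = 94896.104

94900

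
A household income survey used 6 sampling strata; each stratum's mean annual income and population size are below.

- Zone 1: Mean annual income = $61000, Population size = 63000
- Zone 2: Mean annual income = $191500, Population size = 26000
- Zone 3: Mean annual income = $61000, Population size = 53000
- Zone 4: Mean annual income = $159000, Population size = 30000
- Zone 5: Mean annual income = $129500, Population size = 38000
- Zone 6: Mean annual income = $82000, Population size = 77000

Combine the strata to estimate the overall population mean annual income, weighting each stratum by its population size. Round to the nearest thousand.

Σ Nₕ·x̄ₕ = 61000×63000 + 191500×26000 + 61000×53000 + 159000×30000 + 129500×38000 + 82000×77000
  = 28060000000
Σ Nₕ = 63000 + 26000 + 53000 + 30000 + 38000 + 77000 = 287000
Overall mean = 28060000000 / 287000 = 97770.035

98000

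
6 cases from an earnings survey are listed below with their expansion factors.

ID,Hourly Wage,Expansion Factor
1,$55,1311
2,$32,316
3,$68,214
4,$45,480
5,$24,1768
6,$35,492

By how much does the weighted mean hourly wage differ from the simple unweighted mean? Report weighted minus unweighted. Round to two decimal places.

Unweighted sum = 55 + 32 + 68 + 45 + 24 + 35 = 259
Unweighted mean = 259 / 6 = 43.166667
Weighted sum = 55×1311 + 32×316 + 68×214 + 45×480 + 24×1768 + 35×492
  = 178021
Sum of weights = 1311 + 316 + 214 + 480 + 1768 + 492 = 4581
Weighted mean = 178021 / 4581 = 38.860729
Difference (weighted minus unweighted) = -4.3059376

-4.31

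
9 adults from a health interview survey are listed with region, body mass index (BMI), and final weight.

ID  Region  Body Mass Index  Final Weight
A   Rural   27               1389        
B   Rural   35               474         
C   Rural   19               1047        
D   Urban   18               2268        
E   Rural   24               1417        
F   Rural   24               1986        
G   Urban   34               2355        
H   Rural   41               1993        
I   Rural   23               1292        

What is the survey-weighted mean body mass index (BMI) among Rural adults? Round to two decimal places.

27.83

Rural rows: A, B, C, E, F, H, I
Weighted sum = 27×1389 + 35×474 + 19×1047 + 24×1417 + 24×1986 + 41×1993 + 23×1292
  = 37503 + 16590 + 19893 + 34008 + 47664 + 81713 + 29716 = 267087
Sum of weights = 1389 + 474 + 1047 + 1417 + 1986 + 1993 + 1292 = 9598
Weighted mean = 267087 / 9598 = 27.82736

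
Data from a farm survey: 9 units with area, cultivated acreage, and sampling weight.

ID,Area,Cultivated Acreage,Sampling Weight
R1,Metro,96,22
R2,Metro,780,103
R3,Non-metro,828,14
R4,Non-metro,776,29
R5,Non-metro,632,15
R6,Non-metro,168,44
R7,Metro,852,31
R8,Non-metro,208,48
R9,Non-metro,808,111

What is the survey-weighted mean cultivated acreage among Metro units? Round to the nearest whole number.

Metro rows: R1, R2, R7
Weighted sum = 96×22 + 780×103 + 852×31
  = 108864
Sum of weights = 22 + 103 + 31 = 156
Weighted mean = 108864 / 156 = 697.84615

698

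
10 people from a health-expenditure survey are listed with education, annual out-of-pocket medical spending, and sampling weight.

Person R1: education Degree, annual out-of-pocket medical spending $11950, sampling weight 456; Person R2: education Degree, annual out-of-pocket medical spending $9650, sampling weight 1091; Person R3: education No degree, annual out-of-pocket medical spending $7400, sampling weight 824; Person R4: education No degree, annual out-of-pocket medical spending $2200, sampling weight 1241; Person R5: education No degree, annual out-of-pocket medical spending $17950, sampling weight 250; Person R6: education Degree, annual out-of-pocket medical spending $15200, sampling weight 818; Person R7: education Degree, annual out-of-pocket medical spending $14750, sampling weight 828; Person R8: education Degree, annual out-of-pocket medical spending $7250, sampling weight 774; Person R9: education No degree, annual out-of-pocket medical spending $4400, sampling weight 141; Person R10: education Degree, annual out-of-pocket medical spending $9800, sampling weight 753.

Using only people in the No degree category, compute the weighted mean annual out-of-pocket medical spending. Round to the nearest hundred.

No degree rows: R3, R4, R5, R9
Weighted sum = 7400×824 + 2200×1241 + 17950×250 + 4400×141
  = 13935700
Sum of weights = 824 + 1241 + 250 + 141 = 2456
Weighted mean = 13935700 / 2456 = 5674.145

5700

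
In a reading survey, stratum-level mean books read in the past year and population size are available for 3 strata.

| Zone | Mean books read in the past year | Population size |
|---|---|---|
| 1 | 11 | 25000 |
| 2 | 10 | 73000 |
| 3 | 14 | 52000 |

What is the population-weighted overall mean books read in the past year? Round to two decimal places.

11.55

Σ Nₕ·x̄ₕ = 1733000
Σ Nₕ = 25000 + 73000 + 52000 = 150000
Overall mean = 1733000 / 150000 = 11.553333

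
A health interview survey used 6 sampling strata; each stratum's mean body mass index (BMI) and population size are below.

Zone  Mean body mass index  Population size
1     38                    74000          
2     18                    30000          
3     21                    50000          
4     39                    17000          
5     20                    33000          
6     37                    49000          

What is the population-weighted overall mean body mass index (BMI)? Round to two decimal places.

Σ Nₕ·x̄ₕ = 7538000
Σ Nₕ = 74000 + 30000 + 50000 + 17000 + 33000 + 49000 = 253000
Overall mean = 7538000 / 253000 = 29.794466

29.79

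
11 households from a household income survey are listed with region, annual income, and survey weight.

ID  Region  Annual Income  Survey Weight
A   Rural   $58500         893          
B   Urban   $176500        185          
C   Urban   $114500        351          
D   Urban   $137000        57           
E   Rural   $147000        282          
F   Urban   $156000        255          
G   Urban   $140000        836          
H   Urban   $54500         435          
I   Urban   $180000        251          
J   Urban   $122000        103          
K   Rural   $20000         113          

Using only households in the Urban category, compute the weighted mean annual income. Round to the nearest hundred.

Urban rows: B, C, D, F, G, H, I, J
Weighted sum = 176500×185 + 114500×351 + 137000×57 + 156000×255 + 140000×836 + 54500×435 + 180000×251 + 122000×103
  = 32652500 + 40189500 + 7809000 + 39780000 + 117040000 + 23707500 + 45180000 + 12566000 = 318924500
Sum of weights = 185 + 351 + 57 + 255 + 836 + 435 + 251 + 103 = 2473
Weighted mean = 318924500 / 2473 = 128962.6

129000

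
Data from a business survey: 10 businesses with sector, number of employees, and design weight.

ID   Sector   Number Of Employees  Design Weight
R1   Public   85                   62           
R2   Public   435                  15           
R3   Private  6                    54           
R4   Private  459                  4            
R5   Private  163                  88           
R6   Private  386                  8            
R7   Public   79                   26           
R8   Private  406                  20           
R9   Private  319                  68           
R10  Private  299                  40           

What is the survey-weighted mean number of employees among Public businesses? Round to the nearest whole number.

134

Public rows: R1, R2, R7
Weighted sum = 13849
Sum of weights = 62 + 15 + 26 = 103
Weighted mean = 13849 / 103 = 134.45631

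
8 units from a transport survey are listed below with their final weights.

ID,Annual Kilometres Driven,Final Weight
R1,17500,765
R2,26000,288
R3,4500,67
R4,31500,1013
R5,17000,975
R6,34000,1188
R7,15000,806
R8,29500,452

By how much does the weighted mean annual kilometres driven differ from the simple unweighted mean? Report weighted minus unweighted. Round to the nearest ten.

2520

Unweighted sum = 17500 + 26000 + 4500 + 31500 + 17000 + 34000 + 15000 + 29500 = 175000
Unweighted mean = 175000 / 8 = 21875
Weighted sum = 17500×765 + 26000×288 + 4500×67 + 31500×1013 + 17000×975 + 34000×1188 + 15000×806 + 29500×452
  = 13387500 + 7488000 + 301500 + 31909500 + 16575000 + 40392000 + 12090000 + 13334000 = 135477500
Sum of weights = 765 + 288 + 67 + 1013 + 975 + 1188 + 806 + 452 = 5554
Weighted mean = 135477500 / 5554 = 24392.78
Difference (weighted minus unweighted) = 2517.78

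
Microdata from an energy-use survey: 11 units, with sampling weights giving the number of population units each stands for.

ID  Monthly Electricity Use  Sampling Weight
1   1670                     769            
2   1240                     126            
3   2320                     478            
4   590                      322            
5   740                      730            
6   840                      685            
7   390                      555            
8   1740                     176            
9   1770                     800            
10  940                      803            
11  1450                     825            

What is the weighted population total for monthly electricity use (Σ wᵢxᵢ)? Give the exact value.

7744770

Weighted total = 1670×769 + 1240×126 + 2320×478 + 590×322 + 740×730 + 840×685 + 390×555 + 1740×176 + 1770×800 + 940×803 + 1450×825
  = 1284230 + 156240 + 1108960 + 189980 + 540200 + 575400 + 216450 + 306240 + 1416000 + 754820 + 1196250 = 7744770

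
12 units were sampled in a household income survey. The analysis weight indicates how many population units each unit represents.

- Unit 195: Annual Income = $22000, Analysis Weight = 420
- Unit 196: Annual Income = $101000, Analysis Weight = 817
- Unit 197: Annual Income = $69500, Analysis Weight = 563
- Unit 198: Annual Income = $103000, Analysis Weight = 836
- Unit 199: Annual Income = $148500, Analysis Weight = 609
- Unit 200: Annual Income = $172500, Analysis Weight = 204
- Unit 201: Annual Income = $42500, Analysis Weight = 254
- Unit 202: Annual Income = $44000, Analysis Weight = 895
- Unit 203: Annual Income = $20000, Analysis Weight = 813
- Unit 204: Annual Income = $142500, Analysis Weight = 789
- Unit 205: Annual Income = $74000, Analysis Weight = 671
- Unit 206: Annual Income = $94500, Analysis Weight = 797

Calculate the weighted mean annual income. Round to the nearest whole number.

84306

Weighted sum = 22000×420 + 101000×817 + 69500×563 + 103000×836 + 148500×609 + 172500×204 + 42500×254 + 44000×895 + 20000×813 + 142500×789 + 74000×671 + 94500×797
  = 9240000 + 82517000 + 39128500 + 86108000 + 90436500 + 35190000 + 10795000 + 39380000 + 16260000 + 112432500 + 49654000 + 75316500 = 646458000
Sum of weights = 420 + 817 + 563 + 836 + 609 + 204 + 254 + 895 + 813 + 789 + 671 + 797 = 7668
Weighted mean = 646458000 / 7668 = 84305.947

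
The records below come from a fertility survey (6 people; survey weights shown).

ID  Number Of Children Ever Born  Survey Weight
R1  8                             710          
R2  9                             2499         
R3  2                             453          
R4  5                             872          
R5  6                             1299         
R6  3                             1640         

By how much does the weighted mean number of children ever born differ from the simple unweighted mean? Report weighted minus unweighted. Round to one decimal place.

Unweighted sum = 8 + 9 + 2 + 5 + 6 + 3 = 33
Unweighted mean = 33 / 6 = 5.5
Weighted sum = 8×710 + 9×2499 + 2×453 + 5×872 + 6×1299 + 3×1640
  = 46151
Sum of weights = 710 + 2499 + 453 + 872 + 1299 + 1640 = 7473
Weighted mean = 46151 / 7473 = 6.1756992
Difference (weighted minus unweighted) = 0.67569918

0.7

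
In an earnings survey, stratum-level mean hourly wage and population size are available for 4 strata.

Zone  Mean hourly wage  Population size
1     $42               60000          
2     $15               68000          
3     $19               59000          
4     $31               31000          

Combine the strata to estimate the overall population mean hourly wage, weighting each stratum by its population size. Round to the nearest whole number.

26

Σ Nₕ·x̄ₕ = 42×60000 + 15×68000 + 19×59000 + 31×31000
  = 2520000 + 1020000 + 1121000 + 961000 = 5622000
Σ Nₕ = 60000 + 68000 + 59000 + 31000 = 218000
Overall mean = 5622000 / 218000 = 25.788991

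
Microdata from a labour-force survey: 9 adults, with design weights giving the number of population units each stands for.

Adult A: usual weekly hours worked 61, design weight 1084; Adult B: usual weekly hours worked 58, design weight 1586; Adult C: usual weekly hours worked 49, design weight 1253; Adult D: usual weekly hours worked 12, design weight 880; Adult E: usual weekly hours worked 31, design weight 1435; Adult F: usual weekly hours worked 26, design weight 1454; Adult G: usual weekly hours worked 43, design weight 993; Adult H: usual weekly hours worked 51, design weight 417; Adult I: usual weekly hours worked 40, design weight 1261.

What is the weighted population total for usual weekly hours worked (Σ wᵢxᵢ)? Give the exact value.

426764

Weighted total = 61×1084 + 58×1586 + 49×1253 + 12×880 + 31×1435 + 26×1454 + 43×993 + 51×417 + 40×1261
  = 426764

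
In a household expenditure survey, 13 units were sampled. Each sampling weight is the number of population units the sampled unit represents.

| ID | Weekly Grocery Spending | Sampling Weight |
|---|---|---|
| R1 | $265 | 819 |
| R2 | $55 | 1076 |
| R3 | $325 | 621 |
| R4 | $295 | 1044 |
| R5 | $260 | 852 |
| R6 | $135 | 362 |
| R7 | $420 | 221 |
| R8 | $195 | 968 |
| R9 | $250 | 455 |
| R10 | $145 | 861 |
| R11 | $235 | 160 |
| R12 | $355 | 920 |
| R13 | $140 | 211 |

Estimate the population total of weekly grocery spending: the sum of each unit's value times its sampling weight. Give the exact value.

1970325

Weighted total = 1970325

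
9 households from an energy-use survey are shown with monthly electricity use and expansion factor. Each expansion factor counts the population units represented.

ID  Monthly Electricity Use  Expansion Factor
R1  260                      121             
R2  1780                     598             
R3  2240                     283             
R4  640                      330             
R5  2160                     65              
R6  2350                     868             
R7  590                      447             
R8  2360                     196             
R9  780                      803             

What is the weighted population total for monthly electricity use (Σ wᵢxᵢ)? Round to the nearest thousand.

5474000

Weighted total = 5473850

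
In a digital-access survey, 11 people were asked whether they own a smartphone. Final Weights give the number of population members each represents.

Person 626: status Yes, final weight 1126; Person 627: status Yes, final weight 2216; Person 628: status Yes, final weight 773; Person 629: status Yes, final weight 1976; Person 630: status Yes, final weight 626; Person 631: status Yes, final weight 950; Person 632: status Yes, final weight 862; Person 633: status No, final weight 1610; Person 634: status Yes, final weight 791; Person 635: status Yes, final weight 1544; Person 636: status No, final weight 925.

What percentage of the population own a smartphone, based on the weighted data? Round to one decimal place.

81.1

Sum of weights for 'Yes' = 1126 + 2216 + 773 + 1976 + 626 + 950 + 862 + 791 + 1544 = 10864
Total weight = 1126 + 2216 + 773 + 1976 + 626 + 950 + 862 + 1610 + 791 + 1544 + 925 = 13399
Weighted proportion = 10864 / 13399 = 0.81080678 → 81.080678%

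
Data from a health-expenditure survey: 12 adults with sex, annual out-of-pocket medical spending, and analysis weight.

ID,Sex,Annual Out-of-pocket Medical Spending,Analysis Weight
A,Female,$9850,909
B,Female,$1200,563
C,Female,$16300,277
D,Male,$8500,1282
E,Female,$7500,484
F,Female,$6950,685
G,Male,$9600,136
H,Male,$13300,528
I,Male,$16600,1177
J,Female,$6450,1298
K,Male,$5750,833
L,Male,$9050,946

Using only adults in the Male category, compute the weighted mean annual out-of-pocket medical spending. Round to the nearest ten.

Male rows: D, G, H, I, K, L
Weighted sum = 8500×1282 + 9600×136 + 13300×528 + 16600×1177 + 5750×833 + 9050×946
  = 52114250
Sum of weights = 4902
Weighted mean = 52114250 / 4902 = 10631.222

10630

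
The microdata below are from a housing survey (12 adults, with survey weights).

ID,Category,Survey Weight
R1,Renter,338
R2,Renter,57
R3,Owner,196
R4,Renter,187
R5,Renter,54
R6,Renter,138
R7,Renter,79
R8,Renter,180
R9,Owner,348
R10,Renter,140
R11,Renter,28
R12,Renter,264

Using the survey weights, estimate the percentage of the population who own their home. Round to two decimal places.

27.08

Sum of weights for 'Owner' = 196 + 348 = 544
Total weight = 338 + 57 + 196 + 187 + 54 + 138 + 79 + 180 + 348 + 140 + 28 + 264 = 2009
Weighted proportion = 544 / 2009 = 0.27078148 → 27.078148%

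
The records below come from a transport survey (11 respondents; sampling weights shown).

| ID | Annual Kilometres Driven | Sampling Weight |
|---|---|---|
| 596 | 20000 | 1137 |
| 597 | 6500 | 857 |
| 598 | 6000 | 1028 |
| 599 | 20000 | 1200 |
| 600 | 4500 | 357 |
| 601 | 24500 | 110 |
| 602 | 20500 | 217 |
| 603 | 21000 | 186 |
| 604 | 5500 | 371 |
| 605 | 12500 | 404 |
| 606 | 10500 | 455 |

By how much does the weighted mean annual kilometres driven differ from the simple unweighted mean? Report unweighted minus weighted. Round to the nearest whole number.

644

Unweighted sum = 20000 + 6500 + 6000 + 20000 + 4500 + 24500 + 20500 + 21000 + 5500 + 12500 + 10500 = 151500
Unweighted mean = 151500 / 11 = 13772.727
Weighted sum = 20000×1137 + 6500×857 + 6000×1028 + 20000×1200 + 4500×357 + 24500×110 + 20500×217 + 21000×186 + 5500×371 + 12500×404 + 10500×455
  = 83002500
Sum of weights = 1137 + 857 + 1028 + 1200 + 357 + 110 + 217 + 186 + 371 + 404 + 455 = 6322
Weighted mean = 83002500 / 6322 = 13129.152
Difference (unweighted minus weighted) = 643.57511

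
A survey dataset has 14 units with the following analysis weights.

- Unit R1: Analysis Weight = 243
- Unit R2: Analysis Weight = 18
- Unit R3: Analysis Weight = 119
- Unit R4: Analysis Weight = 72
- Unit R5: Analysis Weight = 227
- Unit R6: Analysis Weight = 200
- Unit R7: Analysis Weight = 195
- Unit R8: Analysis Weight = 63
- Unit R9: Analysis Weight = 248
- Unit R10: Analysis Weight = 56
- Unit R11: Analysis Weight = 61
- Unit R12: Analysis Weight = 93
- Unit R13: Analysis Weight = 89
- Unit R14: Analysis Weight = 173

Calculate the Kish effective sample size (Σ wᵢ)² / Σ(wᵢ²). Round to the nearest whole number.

11

Σ wᵢ = 1857
Σ wᵢ² = 327101
n_eff = 1857² / 327101 = 3448449 / 327101 = 10.542459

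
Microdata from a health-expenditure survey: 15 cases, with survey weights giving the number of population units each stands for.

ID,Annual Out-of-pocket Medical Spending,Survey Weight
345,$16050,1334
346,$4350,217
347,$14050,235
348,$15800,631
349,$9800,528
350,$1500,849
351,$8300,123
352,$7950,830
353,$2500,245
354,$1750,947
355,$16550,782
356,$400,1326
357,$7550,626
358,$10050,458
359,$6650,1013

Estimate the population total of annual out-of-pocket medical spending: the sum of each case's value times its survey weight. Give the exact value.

Weighted total = 81501400

81501400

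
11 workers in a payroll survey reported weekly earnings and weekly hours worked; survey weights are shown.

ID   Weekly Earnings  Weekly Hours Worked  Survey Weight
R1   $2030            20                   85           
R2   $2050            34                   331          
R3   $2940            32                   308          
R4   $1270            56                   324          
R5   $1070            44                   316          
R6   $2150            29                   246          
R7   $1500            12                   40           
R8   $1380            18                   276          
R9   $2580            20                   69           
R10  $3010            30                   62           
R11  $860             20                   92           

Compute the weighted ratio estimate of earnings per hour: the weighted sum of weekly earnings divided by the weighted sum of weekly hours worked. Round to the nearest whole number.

54

Σ wᵢ·y = 2030×85 + 2050×331 + 2940×308 + 1270×324 + 1070×316 + 2150×246 + 1500×40 + 1380×276 + 2580×69 + 3010×62 + 860×92
  = 3919760
Σ wᵢ·x = 72520
Ratio = 3919760 / 72520 = 54.050745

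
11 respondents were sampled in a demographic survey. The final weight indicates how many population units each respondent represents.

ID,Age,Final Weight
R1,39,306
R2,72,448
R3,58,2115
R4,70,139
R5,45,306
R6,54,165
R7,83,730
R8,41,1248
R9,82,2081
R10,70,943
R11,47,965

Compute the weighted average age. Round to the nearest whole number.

63

Weighted sum = 39×306 + 72×448 + 58×2115 + 70×139 + 45×306 + 54×165 + 83×730 + 41×1248 + 82×2081 + 70×943 + 47×965
  = 11934 + 32256 + 122670 + 9730 + 13770 + 8910 + 60590 + 51168 + 170642 + 66010 + 45355 = 593035
Sum of weights = 9446
Weighted mean = 593035 / 9446 = 62.781601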